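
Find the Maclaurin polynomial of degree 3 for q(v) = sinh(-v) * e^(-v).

Expand each factor separately, then convolve coefficients.
q(0) = 0
q′(0) = -1
q′′(0) = 2
q′′′(0) = -4

-2*v^3/3 + v^2 - v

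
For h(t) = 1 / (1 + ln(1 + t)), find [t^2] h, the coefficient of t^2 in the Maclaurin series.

Expand as Σ (-1)^k u^k with u equal to the inner function's series.
h(0) = 1
h′(0) = -1
h′′(0) = 3
So c_2 = h′′(0)/2! = 3/2.

3/2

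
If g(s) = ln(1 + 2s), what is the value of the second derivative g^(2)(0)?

-4

Compute the successive derivatives at the expansion point and divide by k!.
The coefficient of s^2 in the expansion is -2, so g′′(0) = 2! * (-2) = -4.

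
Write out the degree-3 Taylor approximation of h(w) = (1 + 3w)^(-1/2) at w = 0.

-135*w^3/16 + 27*w^2/8 - 3*w/2 + 1

Compute the successive derivatives at the expansion point and divide by k!.
[w^0] = 1;  [w^1] = -3/2;  [w^2] = 27/8;  [w^3] = -135/16.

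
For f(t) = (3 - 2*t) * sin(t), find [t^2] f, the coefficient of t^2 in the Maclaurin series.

Shift and add copies of the series according to the polynomial's terms.
[t^0] = 0;  [t^1] = 3;  [t^2] = -2.

-2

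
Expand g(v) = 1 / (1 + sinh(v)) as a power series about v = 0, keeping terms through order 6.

Write 1/(1+u) = 1 - u + u^2 - u^3 + ... and substitute the series for u.
g(0) = 1
g′(0) = -1
g′′(0) = 2
g′′′(0) = -7
g^(4)(0) = 32
g^(5)(0) = -181
g^(6)(0) = 1232
Then c_k = g^(k)(0)/k! gives each Taylor coefficient.

77*v^6/45 - 181*v^5/120 + 4*v^4/3 - 7*v^3/6 + v^2 - v + 1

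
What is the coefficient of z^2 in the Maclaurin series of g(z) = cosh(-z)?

Apply the Taylor formula c_k = f^(k)(a)/k!.

1/2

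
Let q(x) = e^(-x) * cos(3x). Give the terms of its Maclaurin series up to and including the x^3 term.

13*x^3/3 - 4*x^2 - x + 1

Expand each factor separately, then convolve coefficients.
[x^0] = 1;  [x^1] = -1;  [x^2] = -4;  [x^3] = 13/3.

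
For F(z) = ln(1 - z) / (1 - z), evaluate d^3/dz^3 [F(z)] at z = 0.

Write out both Maclaurin series and multiply, keeping only the needed powers.
The coefficient of z^3 in the expansion is -11/6, so F′′′(0) = 3! * (-11/6) = -11.

-11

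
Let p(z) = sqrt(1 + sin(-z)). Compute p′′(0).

Plug the Maclaurin series of the inner function into that of the outer and collect terms.
From the series, [z^2] p = -1/8; multiply by 2! = 2 to get -1/4.

-1/4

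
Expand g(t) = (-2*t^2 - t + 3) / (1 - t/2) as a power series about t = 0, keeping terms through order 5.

Distribute the polynomial across the series and collect like powers.
g(0) = 3
g′(0) = 1/2
g′′(0) = -7/2
g′′′(0) = -21/4
g^(4)(0) = -21/2
g^(5)(0) = -105/4

-7*t^5/32 - 7*t^4/16 - 7*t^3/8 - 7*t^2/4 + t/2 + 3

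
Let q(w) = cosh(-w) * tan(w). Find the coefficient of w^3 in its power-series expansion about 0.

5/6

Write out both Maclaurin series and multiply, keeping only the needed powers.
q(0) = 0
q′(0) = 1
q′′(0) = 0
q′′′(0) = 5
So c_3 = q′′′(0)/3! = 5/6.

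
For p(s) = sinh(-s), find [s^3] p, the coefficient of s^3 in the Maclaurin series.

Use the known series and substitute for the argument.
p(0) = 0
p′(0) = -1
p′′(0) = 0
p′′′(0) = -1

-1/6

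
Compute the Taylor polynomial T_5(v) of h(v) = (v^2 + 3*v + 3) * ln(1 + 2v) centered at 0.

Distribute the polynomial across the series and collect like powers.

148*v^5/15 - 6*v^4 + 4*v^3 + 6*v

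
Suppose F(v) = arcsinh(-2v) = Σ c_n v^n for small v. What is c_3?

[v^0] = 0;  [v^1] = -2;  [v^2] = 0;  [v^3] = 4/3.
So c_3 = F′′′(0)/3! = 4/3.

4/3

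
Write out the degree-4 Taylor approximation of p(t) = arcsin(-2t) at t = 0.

Apply the Taylor formula c_k = f^(k)(a)/k!.
[t^0] = 0;  [t^1] = -2;  [t^2] = 0;  [t^3] = -4/3;  [t^4] = 0.

-4*t^3/3 - 2*t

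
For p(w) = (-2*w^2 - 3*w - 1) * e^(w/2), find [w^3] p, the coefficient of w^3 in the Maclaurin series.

Distribute the polynomial across the series and collect like powers.
[w^0] = -1;  [w^1] = -7/2;  [w^2] = -29/8;  [w^3] = -67/48.

-67/48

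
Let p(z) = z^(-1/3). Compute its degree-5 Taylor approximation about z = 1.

-91*(z - 1)^5/729 + 35*(z - 1)^4/243 - 14*(z - 1)^3/81 + 2*(z - 1)^2/9 - (z - 1)/3 + 1

Compute the successive derivatives at the expansion point and divide by k!.
p(1) = 1
p′(1) = -1/3
p′′(1) = 4/9
p′′′(1) = -28/27
p^(4)(1) = 280/81
p^(5)(1) = -3640/243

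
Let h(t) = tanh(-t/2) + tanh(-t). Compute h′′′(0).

9/4

Expand each term separately and add.
From the series, [t^3] h = 3/8; multiply by 3! = 6 to get 9/4.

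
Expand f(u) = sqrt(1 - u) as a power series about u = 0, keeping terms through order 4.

-5*u^4/128 - u^3/16 - u^2/8 - u/2 + 1

[u^0] = 1;  [u^1] = -1/2;  [u^2] = -1/8;  [u^3] = -1/16;  [u^4] = -5/128.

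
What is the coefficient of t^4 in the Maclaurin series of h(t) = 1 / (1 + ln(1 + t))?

Expand as Σ (-1)^k u^k with u equal to the inner function's series.
h(0) = 1
h′(0) = -1
h′′(0) = 3
h′′′(0) = -14
h^(4)(0) = 88

11/3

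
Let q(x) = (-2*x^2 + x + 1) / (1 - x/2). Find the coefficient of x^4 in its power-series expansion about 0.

-5/16

Shift and add copies of the series according to the polynomial's terms.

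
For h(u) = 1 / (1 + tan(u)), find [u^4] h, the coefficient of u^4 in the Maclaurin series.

5/3

Use the geometric series for the reciprocal, then substitute.
[u^0] = 1;  [u^1] = -1;  [u^2] = 1;  [u^3] = -4/3;  [u^4] = 5/3.
So c_4 = h^(4)(0)/4! = 5/3.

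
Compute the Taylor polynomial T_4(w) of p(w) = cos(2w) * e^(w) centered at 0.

-7*w^4/24 - 11*w^3/6 - 3*w^2/2 + w + 1

Take the Cauchy product of the two expansions.
[w^0] = 1;  [w^1] = 1;  [w^2] = -3/2;  [w^3] = -11/6;  [w^4] = -7/24.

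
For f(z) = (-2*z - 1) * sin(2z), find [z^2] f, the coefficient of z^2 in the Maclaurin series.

Shift and add copies of the series according to the polynomial's terms.
f(0) = 0
f′(0) = -2
f′′(0) = -8

-4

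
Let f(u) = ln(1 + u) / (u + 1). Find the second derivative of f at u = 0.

-3

Multiply the numerator's expansion by the denominator's geometric series.
The coefficient of u^2 in the expansion is -3/2, so f′′(0) = 2! * (-3/2) = -3.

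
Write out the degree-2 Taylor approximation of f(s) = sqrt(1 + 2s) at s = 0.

-s^2/2 + s + 1

f(0) = 1
f′(0) = 1
f′′(0) = -1
Dividing each by k! gives the coefficients c_0, ..., c_2.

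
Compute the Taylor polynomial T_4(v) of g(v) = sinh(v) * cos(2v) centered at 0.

-11*v^3/6 + v

Expand each factor separately, then convolve coefficients.
g(0) = 0
g′(0) = 1
g′′(0) = 0
g′′′(0) = -11
g^(4)(0) = 0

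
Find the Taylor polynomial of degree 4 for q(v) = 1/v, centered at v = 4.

(v - 4)^4/1024 - (v - 4)^3/256 + (v - 4)^2/64 - (v - 4)/16 + 1/4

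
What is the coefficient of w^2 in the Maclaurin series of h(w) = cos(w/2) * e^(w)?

Write out both Maclaurin series and multiply, keeping only the needed powers.
[w^0] = 1;  [w^1] = 1;  [w^2] = 3/8.
So c_2 = h′′(0)/2! = 3/8.

3/8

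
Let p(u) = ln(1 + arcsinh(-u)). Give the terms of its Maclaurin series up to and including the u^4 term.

Compose series: expand the inner function first, then feed it into the outer expansion.
[u^0] = 0;  [u^1] = -1;  [u^2] = -1/2;  [u^3] = -1/6;  [u^4] = -1/12.

-u^4/12 - u^3/6 - u^2/2 - u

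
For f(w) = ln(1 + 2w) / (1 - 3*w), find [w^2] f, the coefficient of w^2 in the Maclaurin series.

Use 1/(1 - r) = Σ r^k on the denominator, then take the Cauchy product.
f(0) = 0
f′(0) = 2
f′′(0) = 8
So c_2 = f′′(0)/2! = 4.

4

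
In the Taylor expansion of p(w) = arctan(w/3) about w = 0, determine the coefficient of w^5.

1/1215

Use the known series and substitute for the argument.
p(0) = 0
p′(0) = 1/3
p′′(0) = 0
p′′′(0) = -2/27
p^(4)(0) = 0
p^(5)(0) = 8/81
So c_5 = p^(5)(0)/5! = 1/1215.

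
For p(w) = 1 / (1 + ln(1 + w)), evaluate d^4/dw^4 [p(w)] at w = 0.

88

Expand as Σ (-1)^k u^k with u equal to the inner function's series.
The coefficient of w^4 in the expansion is 11/3, so p^(4)(0) = 4! * (11/3) = 88.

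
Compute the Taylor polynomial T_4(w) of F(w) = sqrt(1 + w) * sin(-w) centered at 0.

w^4/48 + 7*w^3/24 - w^2/2 - w

Multiply the two series term by term and collect like powers.
F(0) = 0
F′(0) = -1
F′′(0) = -1
F′′′(0) = 7/4
F^(4)(0) = 1/2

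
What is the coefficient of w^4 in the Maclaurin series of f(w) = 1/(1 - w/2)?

Use the known series and substitute for the argument.
[w^0] = 1;  [w^1] = 1/2;  [w^2] = 1/4;  [w^3] = 1/8;  [w^4] = 1/16.
So c_4 = f^(4)(0)/4! = 1/16.

1/16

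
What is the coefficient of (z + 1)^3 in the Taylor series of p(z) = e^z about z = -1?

c_3 = p′′′(-1)/3! = e^(-1)/6.

e^(-1)/6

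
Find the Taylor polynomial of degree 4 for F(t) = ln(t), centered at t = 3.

-(t - 3)^4/324 + (t - 3)^3/81 - (t - 3)^2/18 + (t - 3)/3 + ln(3)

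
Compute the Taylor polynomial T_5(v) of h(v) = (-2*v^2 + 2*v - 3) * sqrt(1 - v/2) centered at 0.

109*v^5/8192 + 111*v^4/2048 + 59*v^3/128 - 77*v^2/32 + 11*v/4 - 3

Distribute the polynomial across the series and collect like powers.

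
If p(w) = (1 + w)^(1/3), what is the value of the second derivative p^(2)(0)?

-2/9

Use the known series and substitute for the argument.
The coefficient of w^2 in the expansion is -1/9, so p′′(0) = 2! * (-1/9) = -2/9.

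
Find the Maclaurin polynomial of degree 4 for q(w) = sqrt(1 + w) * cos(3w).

499*w^4/128 - 35*w^3/16 - 37*w^2/8 + w/2 + 1

Expand each factor separately, then convolve coefficients.
q(0) = 1
q′(0) = 1/2
q′′(0) = -37/4
q′′′(0) = -105/8
q^(4)(0) = 1497/16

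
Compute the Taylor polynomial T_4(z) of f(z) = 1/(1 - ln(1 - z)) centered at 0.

z^4/6 - z^3/3 + z^2/2 - z + 1

Plug the Maclaurin series of the inner function into that of the outer and collect terms.
f(0) = 1
f′(0) = -1
f′′(0) = 1
f′′′(0) = -2
f^(4)(0) = 4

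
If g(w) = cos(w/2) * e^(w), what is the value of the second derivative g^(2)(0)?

Take the Cauchy product of the two expansions.
The coefficient of w^2 in the expansion is 3/8, so g′′(0) = 2! * (3/8) = 3/4.

3/4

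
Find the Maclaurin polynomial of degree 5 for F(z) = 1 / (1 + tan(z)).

-32*z^5/15 + 5*z^4/3 - 4*z^3/3 + z^2 - z + 1

Use the geometric series for the reciprocal, then substitute.
F(0) = 1
F′(0) = -1
F′′(0) = 2
F′′′(0) = -8
F^(4)(0) = 40
F^(5)(0) = -256
Then c_k = F^(k)(0)/k! gives each Taylor coefficient.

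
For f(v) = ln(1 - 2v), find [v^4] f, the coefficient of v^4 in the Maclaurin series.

-4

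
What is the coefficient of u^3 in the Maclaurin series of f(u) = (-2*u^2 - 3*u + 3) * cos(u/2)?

3/8

Distribute the polynomial across the series and collect like powers.
f(0) = 3
f′(0) = -3
f′′(0) = -19/4
f′′′(0) = 9/4
So c_3 = f′′′(0)/3! = 3/8.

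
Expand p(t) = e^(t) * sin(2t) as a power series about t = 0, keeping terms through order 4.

-t^4 - t^3/3 + 2*t^2 + 2*t

Write out both Maclaurin series and multiply, keeping only the needed powers.
p(0) = 0
p′(0) = 2
p′′(0) = 4
p′′′(0) = -2
p^(4)(0) = -24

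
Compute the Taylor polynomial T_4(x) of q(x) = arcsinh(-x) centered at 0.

x^3/6 - x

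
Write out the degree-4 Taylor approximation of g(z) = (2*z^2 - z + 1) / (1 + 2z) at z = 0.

32*z^4 - 16*z^3 + 8*z^2 - 3*z + 1

Shift and add copies of the series according to the polynomial's terms.
[z^0] = 1;  [z^1] = -3;  [z^2] = 8;  [z^3] = -16;  [z^4] = 32.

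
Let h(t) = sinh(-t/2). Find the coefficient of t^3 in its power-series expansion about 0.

c_3 = h′′′(0)/3! = -1/48.

-1/48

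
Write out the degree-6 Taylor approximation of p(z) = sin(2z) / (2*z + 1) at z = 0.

Use 1/(1 - r) = Σ r^k on the denominator, then take the Cauchy product.
p(0) = 0
p′(0) = 2
p′′(0) = -8
p′′′(0) = 40
p^(4)(0) = -320
p^(5)(0) = 3232
p^(6)(0) = -38784

-808*z^6/15 + 404*z^5/15 - 40*z^4/3 + 20*z^3/3 - 4*z^2 + 2*z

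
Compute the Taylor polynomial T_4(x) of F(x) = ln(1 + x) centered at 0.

F(0) = 0
F′(0) = 1
F′′(0) = -1
F′′′(0) = 2
F^(4)(0) = -6
Dividing each by k! gives the coefficients c_0, ..., c_4.

-x^4/4 + x^3/3 - x^2/2 + x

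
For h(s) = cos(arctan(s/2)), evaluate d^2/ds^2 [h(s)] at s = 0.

Let u equal the inner series; expand the outer function in u and truncate.
The coefficient of s^2 in the expansion is -1/8, so h′′(0) = 2! * (-1/8) = -1/4.

-1/4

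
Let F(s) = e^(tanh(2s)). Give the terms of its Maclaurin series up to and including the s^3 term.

Substitute the inner expansion into the outer series and collect powers.
F(0) = 1
F′(0) = 2
F′′(0) = 4
F′′′(0) = -8
Then c_k = F^(k)(0)/k! gives each Taylor coefficient.

-4*s^3/3 + 2*s^2 + 2*s + 1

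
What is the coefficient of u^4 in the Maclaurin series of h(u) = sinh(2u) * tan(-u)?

Write out both Maclaurin series and multiply, keeping only the needed powers.
h(0) = 0
h′(0) = 0
h′′(0) = -4
h′′′(0) = 0
h^(4)(0) = -48
So c_4 = h^(4)(0)/4! = -2.

-2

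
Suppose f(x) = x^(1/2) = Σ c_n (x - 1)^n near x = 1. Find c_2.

[(x - 1)^0] = 1;  [(x - 1)^1] = 1/2;  [(x - 1)^2] = -1/8.

-1/8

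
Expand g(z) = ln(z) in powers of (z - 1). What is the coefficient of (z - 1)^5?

[(z - 1)^0] = 0;  [(z - 1)^1] = 1;  [(z - 1)^2] = -1/2;  [(z - 1)^3] = 1/3;  [(z - 1)^4] = -1/4;  [(z - 1)^5] = 1/5.
So c_5 = g^(5)(1)/5! = 1/5.

1/5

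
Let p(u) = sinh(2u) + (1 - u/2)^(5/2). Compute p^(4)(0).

-15/256

Expand each term separately and add.
From the series, [u^4] p = -5/2048; multiply by 4! = 24 to get -15/256.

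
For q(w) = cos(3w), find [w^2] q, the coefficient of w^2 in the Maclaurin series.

-9/2

q(0) = 1
q′(0) = 0
q′′(0) = -9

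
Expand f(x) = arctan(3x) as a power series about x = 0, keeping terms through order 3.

Differentiate repeatedly and evaluate at the center.
f(0) = 0
f′(0) = 3
f′′(0) = 0
f′′′(0) = -54

-9*x^3 + 3*x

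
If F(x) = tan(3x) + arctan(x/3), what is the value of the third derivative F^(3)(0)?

Add the two expansions coefficient-wise.
From the series, [x^3] F = 728/81; multiply by 3! = 6 to get 1456/27.

1456/27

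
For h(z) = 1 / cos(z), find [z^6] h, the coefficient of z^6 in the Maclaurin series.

61/720

Invert the denominator's series and multiply.
h(0) = 1
h′(0) = 0
h′′(0) = 1
h′′′(0) = 0
h^(4)(0) = 5
h^(5)(0) = 0
h^(6)(0) = 61
So c_6 = h^(6)(0)/6! = 61/720.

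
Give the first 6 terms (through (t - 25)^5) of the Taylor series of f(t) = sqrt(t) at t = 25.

f(25) = 5
f′(25) = 1/10
f′′(25) = -1/500
f′′′(25) = 3/25000
f^(4)(25) = -3/250000
f^(5)(25) = 21/12500000
The Taylor polynomial is Σ f^(k)(25)/k! · (t - 25)^k.

7*(t - 25)^5/500000000 - (t - 25)^4/2000000 + (t - 25)^3/50000 - (t - 25)^2/1000 + (t - 25)/10 + 5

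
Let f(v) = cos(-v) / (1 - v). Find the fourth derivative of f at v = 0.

13

Write out both Maclaurin series and multiply, keeping only the needed powers.
The coefficient of v^4 in the expansion is 13/24, so f^(4)(0) = 4! * (13/24) = 13.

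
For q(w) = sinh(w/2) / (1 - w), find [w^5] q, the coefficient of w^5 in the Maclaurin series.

Take the Cauchy product of the two expansions.
q(0) = 0
q′(0) = 1/2
q′′(0) = 1
q′′′(0) = 25/8
q^(4)(0) = 25/2
q^(5)(0) = 2001/32

667/1280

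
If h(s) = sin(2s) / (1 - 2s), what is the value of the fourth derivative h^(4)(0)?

Take the Cauchy product of the two expansions.
The coefficient of s^4 in the expansion is 40/3, so h^(4)(0) = 4! * (40/3) = 320.

320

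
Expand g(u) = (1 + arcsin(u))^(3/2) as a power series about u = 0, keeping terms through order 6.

Plug the Maclaurin series of the inner function into that of the outer and collect terms.
[u^0] = 1;  [u^1] = 3/2;  [u^2] = 3/8;  [u^3] = 3/16;  [u^4] = 19/128;  [u^5] = 89/1280;  [u^6] = 1369/15360.

1369*u^6/15360 + 89*u^5/1280 + 19*u^4/128 + 3*u^3/16 + 3*u^2/8 + 3*u/2 + 1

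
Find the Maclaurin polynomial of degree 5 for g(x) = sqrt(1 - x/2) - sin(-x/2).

-73*x^5/122880 - 5*x^4/2048 - 11*x^3/384 - x^2/32 + x/4 + 1

Expand each term separately and add.
g(0) = 1
g′(0) = 1/4
g′′(0) = -1/16
g′′′(0) = -11/64
g^(4)(0) = -15/256
g^(5)(0) = -73/1024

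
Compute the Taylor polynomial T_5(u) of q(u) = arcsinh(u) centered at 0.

3*u^5/40 - u^3/6 + u

[u^0] = 0;  [u^1] = 1;  [u^2] = 0;  [u^3] = -1/6;  [u^4] = 0;  [u^5] = 3/40.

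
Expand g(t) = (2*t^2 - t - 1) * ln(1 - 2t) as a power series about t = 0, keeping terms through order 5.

Multiply each power in the prefactor through the base expansion.

76*t^5/15 + 8*t^4/3 + 2*t^3/3 + 4*t^2 + 2*t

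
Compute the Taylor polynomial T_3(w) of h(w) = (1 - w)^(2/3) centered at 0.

-4*w^3/81 - w^2/9 - 2*w/3 + 1

h(0) = 1
h′(0) = -2/3
h′′(0) = -2/9
h′′′(0) = -8/27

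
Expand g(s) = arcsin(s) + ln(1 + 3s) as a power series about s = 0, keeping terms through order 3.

55*s^3/6 - 9*s^2/2 + 4*s

Add the two expansions coefficient-wise.
[s^0] = 0;  [s^1] = 4;  [s^2] = -9/2;  [s^3] = 55/6.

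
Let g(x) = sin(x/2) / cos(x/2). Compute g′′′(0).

Write the quotient as an unknown series and match coefficients against numerator = denominator · series.
The coefficient of x^3 in the expansion is 1/24, so g′′′(0) = 3! * (1/24) = 1/4.

1/4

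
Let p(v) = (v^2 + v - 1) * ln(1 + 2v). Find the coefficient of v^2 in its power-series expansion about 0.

4

Multiply each power in the prefactor through the base expansion.
So c_2 = p′′(0)/2! = 4.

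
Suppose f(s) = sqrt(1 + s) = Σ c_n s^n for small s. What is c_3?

1/16

Compute the successive derivatives at the expansion point and divide by k!.
f(0) = 1
f′(0) = 1/2
f′′(0) = -1/4
f′′′(0) = 3/8
Dividing each by k! gives the coefficients c_0, ..., c_3.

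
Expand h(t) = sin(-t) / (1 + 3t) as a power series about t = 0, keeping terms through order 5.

-9541*t^5/120 + 53*t^4/2 - 53*t^3/6 + 3*t^2 - t

Write out both Maclaurin series and multiply, keeping only the needed powers.
[t^0] = 0;  [t^1] = -1;  [t^2] = 3;  [t^3] = -53/6;  [t^4] = 53/2;  [t^5] = -9541/120.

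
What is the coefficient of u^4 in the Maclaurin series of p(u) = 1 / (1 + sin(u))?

Expand as Σ (-1)^k u^k with u equal to the inner function's series.
p(0) = 1
p′(0) = -1
p′′(0) = 2
p′′′(0) = -5
p^(4)(0) = 16
Then c_k = p^(k)(0)/k! gives each Taylor coefficient.

2/3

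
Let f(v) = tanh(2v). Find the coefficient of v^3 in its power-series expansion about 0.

-8/3

Apply the Taylor formula c_k = f^(k)(a)/k!.
So c_3 = f′′′(0)/3! = -8/3.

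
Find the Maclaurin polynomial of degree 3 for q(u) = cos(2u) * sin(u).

Take the Cauchy product of the two expansions.
[u^0] = 0;  [u^1] = 1;  [u^2] = 0;  [u^3] = -13/6.

-13*u^3/6 + u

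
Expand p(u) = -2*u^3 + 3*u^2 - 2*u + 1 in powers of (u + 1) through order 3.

p(-1) = 8
p′(-1) = -14
p′′(-1) = 18
p′′′(-1) = -12

-2*(u + 1)^3 + 9*(u + 1)^2 - 14*(u + 1) + 8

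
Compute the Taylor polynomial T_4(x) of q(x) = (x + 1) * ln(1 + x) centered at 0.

x^4/12 - x^3/6 + x^2/2 + x

Shift and add copies of the series according to the polynomial's terms.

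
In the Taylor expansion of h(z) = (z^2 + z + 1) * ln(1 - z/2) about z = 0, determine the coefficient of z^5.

-61/960

Shift and add copies of the series according to the polynomial's terms.
[z^0] = 0;  [z^1] = -1/2;  [z^2] = -5/8;  [z^3] = -2/3;  [z^4] = -35/192;  [z^5] = -61/960.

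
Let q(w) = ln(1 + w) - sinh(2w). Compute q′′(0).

Expand each term separately and add.
The coefficient of w^2 in the expansion is -1/2, so q′′(0) = 2! * (-1/2) = -1.

-1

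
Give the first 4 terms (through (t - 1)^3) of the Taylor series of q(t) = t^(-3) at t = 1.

-10*(t - 1)^3 + 6*(t - 1)^2 - 3*(t - 1) + 1

Apply the Taylor formula c_k = f^(k)(a)/k!.
[(t - 1)^0] = 1;  [(t - 1)^1] = -3;  [(t - 1)^2] = 6;  [(t - 1)^3] = -10.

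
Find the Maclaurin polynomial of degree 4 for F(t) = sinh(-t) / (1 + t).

7*t^4/6 - 7*t^3/6 + t^2 - t

Write out both Maclaurin series and multiply, keeping only the needed powers.
F(0) = 0
F′(0) = -1
F′′(0) = 2
F′′′(0) = -7
F^(4)(0) = 28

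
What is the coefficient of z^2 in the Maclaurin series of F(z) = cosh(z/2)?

[z^0] = 1;  [z^1] = 0;  [z^2] = 1/8.
So c_2 = F′′(0)/2! = 1/8.

1/8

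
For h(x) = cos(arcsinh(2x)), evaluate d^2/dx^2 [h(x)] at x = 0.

-4

Substitute the inner expansion into the outer series and collect powers.
From the series, [x^2] h = -2; multiply by 2! = 2 to get -4.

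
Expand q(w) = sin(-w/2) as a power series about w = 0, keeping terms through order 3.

Compute the successive derivatives at the expansion point and divide by k!.
[w^0] = 0;  [w^1] = -1/2;  [w^2] = 0;  [w^3] = 1/48.

w^3/48 - w/2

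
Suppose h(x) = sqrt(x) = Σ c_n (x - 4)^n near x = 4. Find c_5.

Compute the successive derivatives at the expansion point and divide by k!.
[(x - 4)^0] = 2;  [(x - 4)^1] = 1/4;  [(x - 4)^2] = -1/64;  [(x - 4)^3] = 1/512;  [(x - 4)^4] = -5/16384;  [(x - 4)^5] = 7/131072.

7/131072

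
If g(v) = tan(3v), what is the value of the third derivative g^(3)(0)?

54

Differentiate repeatedly and evaluate at the center.
The coefficient of v^3 in the expansion is 9, so g′′′(0) = 3! * (9) = 54.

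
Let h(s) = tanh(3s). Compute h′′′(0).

The coefficient of s^3 in the expansion is -9, so h′′′(0) = 3! * (-9) = -54.

-54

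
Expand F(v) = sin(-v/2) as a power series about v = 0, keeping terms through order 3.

Compute the successive derivatives at the expansion point and divide by k!.
F(0) = 0
F′(0) = -1/2
F′′(0) = 0
F′′′(0) = 1/8

v^3/48 - v/2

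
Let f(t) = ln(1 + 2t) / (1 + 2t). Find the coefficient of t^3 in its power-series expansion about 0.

Write out both Maclaurin series and multiply, keeping only the needed powers.
[t^0] = 0;  [t^1] = 2;  [t^2] = -6;  [t^3] = 44/3.
So c_3 = f′′′(0)/3! = 44/3.

44/3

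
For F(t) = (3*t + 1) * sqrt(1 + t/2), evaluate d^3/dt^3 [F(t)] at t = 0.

Shift and add copies of the series according to the polynomial's terms.
The coefficient of t^3 in the expansion is -11/128, so F′′′(0) = 3! * (-11/128) = -33/64.

-33/64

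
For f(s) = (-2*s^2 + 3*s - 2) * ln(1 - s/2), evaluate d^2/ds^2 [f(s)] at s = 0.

-5/2

Distribute the polynomial across the series and collect like powers.
From the series, [s^2] f = -5/4; multiply by 2! = 2 to get -5/2.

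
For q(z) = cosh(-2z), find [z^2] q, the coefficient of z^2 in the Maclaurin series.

Differentiate repeatedly and evaluate at the center.
[z^0] = 1;  [z^1] = 0;  [z^2] = 2.

2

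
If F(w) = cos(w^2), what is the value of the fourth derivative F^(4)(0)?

From the series, [w^4] F = -1/2; multiply by 4! = 24 to get -12.

-12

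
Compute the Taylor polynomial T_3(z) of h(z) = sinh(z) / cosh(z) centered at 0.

-z^3/3 + z

Write the quotient as an unknown series and match coefficients against numerator = denominator · series.
[z^0] = 0;  [z^1] = 1;  [z^2] = 0;  [z^3] = -1/3.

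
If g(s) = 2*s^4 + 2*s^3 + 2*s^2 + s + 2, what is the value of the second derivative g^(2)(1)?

From the series, [(s - 1)^2] g = 20; multiply by 2! = 2 to get 40.

40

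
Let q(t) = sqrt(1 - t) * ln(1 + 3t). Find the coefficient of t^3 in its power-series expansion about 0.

Take the Cauchy product of the two expansions.
q(0) = 0
q′(0) = 3
q′′(0) = -12
q′′′(0) = 261/4
The Taylor polynomial is Σ q^(k)(0)/k! · t^k.

87/8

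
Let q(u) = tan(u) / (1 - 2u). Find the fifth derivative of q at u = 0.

Write out both Maclaurin series and multiply, keeping only the needed powers.
The coefficient of u^5 in the expansion is 262/15, so q^(5)(0) = 5! * (262/15) = 2096.

2096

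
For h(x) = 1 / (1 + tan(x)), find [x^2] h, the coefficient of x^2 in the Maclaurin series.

Write 1/(1+u) = 1 - u + u^2 - u^3 + ... and substitute the series for u.
h(0) = 1
h′(0) = -1
h′′(0) = 2

1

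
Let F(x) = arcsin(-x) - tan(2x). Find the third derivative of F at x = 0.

Combine the two series term by term.
From the series, [x^3] F = -17/6; multiply by 3! = 6 to get -17.

-17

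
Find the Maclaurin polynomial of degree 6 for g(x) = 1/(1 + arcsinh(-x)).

23*x^6/45 + 23*x^5/40 + 2*x^4/3 + 5*x^3/6 + x^2 + x + 1

Compose series: expand the inner function first, then feed it into the outer expansion.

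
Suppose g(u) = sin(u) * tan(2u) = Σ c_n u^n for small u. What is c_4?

7/3

Write out both Maclaurin series and multiply, keeping only the needed powers.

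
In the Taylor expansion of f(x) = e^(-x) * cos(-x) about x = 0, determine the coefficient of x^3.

Multiply the two series term by term and collect like powers.
f(0) = 1
f′(0) = -1
f′′(0) = 0
f′′′(0) = 2
So c_3 = f′′′(0)/3! = 1/3.

1/3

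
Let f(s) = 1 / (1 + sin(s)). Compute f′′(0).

2

Write 1/(1+u) = 1 - u + u^2 - u^3 + ... and substitute the series for u.
The coefficient of s^2 in the expansion is 1, so f′′(0) = 2! * (1) = 2.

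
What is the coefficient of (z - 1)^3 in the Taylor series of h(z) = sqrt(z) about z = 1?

1/16

Use the known series and substitute for the argument.
h(1) = 1
h′(1) = 1/2
h′′(1) = -1/4
h′′′(1) = 3/8
So c_3 = h′′′(1)/3! = 1/16.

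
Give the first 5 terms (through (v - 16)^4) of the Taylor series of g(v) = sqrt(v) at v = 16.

g(16) = 4
g′(16) = 1/8
g′′(16) = -1/256
g′′′(16) = 3/8192
g^(4)(16) = -15/262144

-5*(v - 16)^4/2097152 + (v - 16)^3/16384 - (v - 16)^2/512 + (v - 16)/8 + 4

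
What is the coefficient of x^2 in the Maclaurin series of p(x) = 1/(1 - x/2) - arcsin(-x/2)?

Add the two expansions coefficient-wise.
p(0) = 1
p′(0) = 1
p′′(0) = 1/2
The Taylor polynomial is Σ p^(k)(0)/k! · x^k.

1/4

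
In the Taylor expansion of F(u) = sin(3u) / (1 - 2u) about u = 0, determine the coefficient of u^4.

Take the Cauchy product of the two expansions.
F(0) = 0
F′(0) = 3
F′′(0) = 12
F′′′(0) = 45
F^(4)(0) = 360
Then c_k = F^(k)(0)/k! gives each Taylor coefficient.

15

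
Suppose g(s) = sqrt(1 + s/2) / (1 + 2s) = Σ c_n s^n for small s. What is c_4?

28379/2048

Write out both Maclaurin series and multiply, keeping only the needed powers.
g(0) = 1
g′(0) = -7/4
g′′(0) = 111/16
g′′′(0) = -2661/64
g^(4)(0) = 85137/256
So c_4 = g^(4)(0)/4! = 28379/2048.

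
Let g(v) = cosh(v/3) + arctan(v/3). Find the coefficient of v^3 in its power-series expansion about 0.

-1/81

Add the two expansions coefficient-wise.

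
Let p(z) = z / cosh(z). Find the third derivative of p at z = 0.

Divide the numerator series by the denominator series (power-series long division).
The coefficient of z^3 in the expansion is -1/2, so p′′′(0) = 3! * (-1/2) = -3.

-3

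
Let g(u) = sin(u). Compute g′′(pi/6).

From the series, [(u - pi/6)^2] g = -1/4; multiply by 2! = 2 to get -1/2.

-1/2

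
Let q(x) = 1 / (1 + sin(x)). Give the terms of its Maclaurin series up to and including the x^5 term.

Write 1/(1+u) = 1 - u + u^2 - u^3 + ... and substitute the series for u.
[x^0] = 1;  [x^1] = -1;  [x^2] = 1;  [x^3] = -5/6;  [x^4] = 2/3;  [x^5] = -61/120.

-61*x^5/120 + 2*x^4/3 - 5*x^3/6 + x^2 - x + 1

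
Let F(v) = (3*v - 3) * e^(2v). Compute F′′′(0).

12

Shift and add copies of the series according to the polynomial's terms.
From the series, [v^3] F = 2; multiply by 3! = 6 to get 12.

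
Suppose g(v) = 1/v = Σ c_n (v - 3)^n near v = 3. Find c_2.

1/27

Differentiate repeatedly and evaluate at the center.
g(3) = 1/3
g′(3) = -1/9
g′′(3) = 2/27
Dividing each by k! gives the coefficients c_0, ..., c_2.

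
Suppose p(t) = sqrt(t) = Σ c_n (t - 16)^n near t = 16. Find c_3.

Differentiate repeatedly and evaluate at the center.
[(t - 16)^0] = 4;  [(t - 16)^1] = 1/8;  [(t - 16)^2] = -1/512;  [(t - 16)^3] = 1/16384.

1/16384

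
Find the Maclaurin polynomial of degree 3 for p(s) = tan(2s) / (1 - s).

Multiply the two series term by term and collect like powers.

14*s^3/3 + 2*s^2 + 2*s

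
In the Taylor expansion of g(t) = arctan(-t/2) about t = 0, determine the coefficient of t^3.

g(0) = 0
g′(0) = -1/2
g′′(0) = 0
g′′′(0) = 1/4
So c_3 = g′′′(0)/3! = 1/24.

1/24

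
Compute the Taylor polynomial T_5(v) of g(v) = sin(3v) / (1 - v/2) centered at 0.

87*v^5/80 - 15*v^4/8 - 15*v^3/4 + 3*v^2/2 + 3*v

Multiply the two series term by term and collect like powers.
[v^0] = 0;  [v^1] = 3;  [v^2] = 3/2;  [v^3] = -15/4;  [v^4] = -15/8;  [v^5] = 87/80.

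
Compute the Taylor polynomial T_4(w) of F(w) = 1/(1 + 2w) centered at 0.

16*w^4 - 8*w^3 + 4*w^2 - 2*w + 1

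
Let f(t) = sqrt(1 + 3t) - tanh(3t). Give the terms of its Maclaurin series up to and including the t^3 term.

171*t^3/16 - 9*t^2/8 - 3*t/2 + 1

Expand each term separately and add.
f(0) = 1
f′(0) = -3/2
f′′(0) = -9/4
f′′′(0) = 513/8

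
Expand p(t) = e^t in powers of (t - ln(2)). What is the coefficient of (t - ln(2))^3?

1/3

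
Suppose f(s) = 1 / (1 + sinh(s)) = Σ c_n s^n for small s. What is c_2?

Use the geometric series for the reciprocal, then substitute.
So c_2 = f′′(0)/2! = 1.

1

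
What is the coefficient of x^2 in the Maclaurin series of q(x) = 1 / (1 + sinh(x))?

1

Use the geometric series for the reciprocal, then substitute.
q(0) = 1
q′(0) = -1
q′′(0) = 2
The Taylor polynomial is Σ q^(k)(0)/k! · x^k.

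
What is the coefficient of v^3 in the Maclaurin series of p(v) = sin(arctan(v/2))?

Compose series: expand the inner function first, then feed it into the outer expansion.
[v^0] = 0;  [v^1] = 1/2;  [v^2] = 0;  [v^3] = -1/16.

-1/16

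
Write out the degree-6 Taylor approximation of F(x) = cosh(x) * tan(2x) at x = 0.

341*x^5/60 + 11*x^3/3 + 2*x

Expand each factor separately, then convolve coefficients.
F(0) = 0
F′(0) = 2
F′′(0) = 0
F′′′(0) = 22
F^(4)(0) = 0
F^(5)(0) = 682
F^(6)(0) = 0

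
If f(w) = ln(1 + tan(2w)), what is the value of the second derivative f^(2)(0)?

Substitute the inner expansion into the outer series and collect powers.
From the series, [w^2] f = -2; multiply by 2! = 2 to get -4.

-4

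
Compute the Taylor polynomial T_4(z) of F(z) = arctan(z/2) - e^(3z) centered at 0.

Add the two expansions coefficient-wise.
F(0) = -1
F′(0) = -5/2
F′′(0) = -9
F′′′(0) = -109/4
F^(4)(0) = -81
Then c_k = F^(k)(0)/k! gives each Taylor coefficient.

-27*z^4/8 - 109*z^3/24 - 9*z^2/2 - 5*z/2 - 1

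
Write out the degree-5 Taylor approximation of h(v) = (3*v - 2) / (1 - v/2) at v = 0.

Shift and add copies of the series according to the polynomial's terms.
h(0) = -2
h′(0) = 2
h′′(0) = 2
h′′′(0) = 3
h^(4)(0) = 6
h^(5)(0) = 15

v^5/8 + v^4/4 + v^3/2 + v^2 + 2*v - 2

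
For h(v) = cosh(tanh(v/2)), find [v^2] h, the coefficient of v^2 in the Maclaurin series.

Compose series: expand the inner function first, then feed it into the outer expansion.
h(0) = 1
h′(0) = 0
h′′(0) = 1/4
Dividing each by k! gives the coefficients c_0, ..., c_2.

1/8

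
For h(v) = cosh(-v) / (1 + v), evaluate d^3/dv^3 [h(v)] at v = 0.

Expand each factor separately, then convolve coefficients.
From the series, [v^3] h = -3/2; multiply by 3! = 6 to get -9.

-9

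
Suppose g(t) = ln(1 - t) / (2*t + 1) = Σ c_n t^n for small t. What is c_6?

Use 1/(1 - r) = Σ r^k on the denominator, then take the Cauchy product.
g(0) = 0
g′(0) = -1
g′′(0) = 3
g′′′(0) = -20
g^(4)(0) = 154
g^(5)(0) = -1564
g^(6)(0) = 18648
So c_6 = g^(6)(0)/6! = 259/10.

259/10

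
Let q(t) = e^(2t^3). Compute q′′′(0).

12

Compute the successive derivatives at the expansion point and divide by k!.
The coefficient of t^3 in the expansion is 2, so q′′′(0) = 3! * (2) = 12.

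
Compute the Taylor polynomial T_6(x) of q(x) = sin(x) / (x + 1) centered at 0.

-101*x^6/120 + 101*x^5/120 - 5*x^4/6 + 5*x^3/6 - x^2 + x

Use 1/(1 - r) = Σ r^k on the denominator, then take the Cauchy product.
[x^0] = 0;  [x^1] = 1;  [x^2] = -1;  [x^3] = 5/6;  [x^4] = -5/6;  [x^5] = 101/120;  [x^6] = -101/120.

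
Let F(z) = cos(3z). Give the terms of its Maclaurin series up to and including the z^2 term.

1 - 9*z^2/2

[z^0] = 1;  [z^1] = 0;  [z^2] = -9/2.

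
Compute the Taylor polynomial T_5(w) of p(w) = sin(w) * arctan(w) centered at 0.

-w^4/2 + w^2

Multiply the two series term by term and collect like powers.
[w^0] = 0;  [w^1] = 0;  [w^2] = 1;  [w^3] = 0;  [w^4] = -1/2;  [w^5] = 0.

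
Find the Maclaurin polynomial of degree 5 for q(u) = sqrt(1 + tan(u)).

601*u^5/3840 - 47*u^4/384 + 11*u^3/48 - u^2/8 + u/2 + 1

Plug the Maclaurin series of the inner function into that of the outer and collect terms.
[u^0] = 1;  [u^1] = 1/2;  [u^2] = -1/8;  [u^3] = 11/48;  [u^4] = -47/384;  [u^5] = 601/3840.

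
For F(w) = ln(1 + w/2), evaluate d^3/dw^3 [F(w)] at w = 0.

1/4

Use the known series and substitute for the argument.
The coefficient of w^3 in the expansion is 1/24, so F′′′(0) = 3! * (1/24) = 1/4.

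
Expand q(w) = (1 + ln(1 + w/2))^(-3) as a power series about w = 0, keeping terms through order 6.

Substitute the inner expansion into the outer series and collect powers.

8809*w^6/3840 - 741*w^5/320 + 145*w^4/64 - 17*w^3/8 + 15*w^2/8 - 3*w/2 + 1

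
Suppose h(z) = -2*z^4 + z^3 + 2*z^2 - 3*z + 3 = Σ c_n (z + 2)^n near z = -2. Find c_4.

h(-2) = -23
h′(-2) = 65
h′′(-2) = -104
h′′′(-2) = 102
h^(4)(-2) = -48
So c_4 = h^(4)(-2)/4! = -2.

-2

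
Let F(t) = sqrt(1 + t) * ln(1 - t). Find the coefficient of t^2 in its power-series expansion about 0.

-1

Write out both Maclaurin series and multiply, keeping only the needed powers.
[t^0] = 0;  [t^1] = -1;  [t^2] = -1.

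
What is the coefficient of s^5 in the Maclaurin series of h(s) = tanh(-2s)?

-64/15

Apply the Taylor formula c_k = f^(k)(a)/k!.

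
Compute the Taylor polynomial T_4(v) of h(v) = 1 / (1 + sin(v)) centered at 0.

Expand as Σ (-1)^k u^k with u equal to the inner function's series.
[v^0] = 1;  [v^1] = -1;  [v^2] = 1;  [v^3] = -5/6;  [v^4] = 2/3.

2*v^4/3 - 5*v^3/6 + v^2 - v + 1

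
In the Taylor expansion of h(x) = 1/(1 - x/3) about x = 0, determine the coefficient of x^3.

h(0) = 1
h′(0) = 1/3
h′′(0) = 2/9
h′′′(0) = 2/9
Then c_k = h^(k)(0)/k! gives each Taylor coefficient.

1/27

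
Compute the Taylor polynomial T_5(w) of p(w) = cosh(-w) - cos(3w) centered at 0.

-10*w^4/3 + 5*w^2

Expand each term separately and add.
p(0) = 0
p′(0) = 0
p′′(0) = 10
p′′′(0) = 0
p^(4)(0) = -80
p^(5)(0) = 0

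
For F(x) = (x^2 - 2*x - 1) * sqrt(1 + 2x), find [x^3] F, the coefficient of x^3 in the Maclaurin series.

3/2

Multiply each power in the prefactor through the base expansion.
F(0) = -1
F′(0) = -3
F′′(0) = -1
F′′′(0) = 9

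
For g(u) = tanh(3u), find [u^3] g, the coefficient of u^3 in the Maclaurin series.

-9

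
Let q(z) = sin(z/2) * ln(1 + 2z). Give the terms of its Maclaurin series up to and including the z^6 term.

3623*z^6/1152 - 47*z^5/24 + 31*z^4/24 - z^3 + z^2

Write out both Maclaurin series and multiply, keeping only the needed powers.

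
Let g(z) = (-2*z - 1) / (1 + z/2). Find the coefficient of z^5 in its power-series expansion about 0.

Distribute the polynomial across the series and collect like powers.
So c_5 = g^(5)(0)/5! = -3/32.

-3/32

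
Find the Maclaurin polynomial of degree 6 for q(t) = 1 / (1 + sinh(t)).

Write 1/(1+u) = 1 - u + u^2 - u^3 + ... and substitute the series for u.
q(0) = 1
q′(0) = -1
q′′(0) = 2
q′′′(0) = -7
q^(4)(0) = 32
q^(5)(0) = -181
q^(6)(0) = 1232

77*t^6/45 - 181*t^5/120 + 4*t^4/3 - 7*t^3/6 + t^2 - t + 1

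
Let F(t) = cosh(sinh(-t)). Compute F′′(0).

1

Substitute the inner expansion into the outer series and collect powers.
The coefficient of t^2 in the expansion is 1/2, so F′′(0) = 2! * (1/2) = 1.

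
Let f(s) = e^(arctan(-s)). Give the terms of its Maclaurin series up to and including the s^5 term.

Plug the Maclaurin series of the inner function into that of the outer and collect terms.

-s^5/24 - 7*s^4/24 + s^3/6 + s^2/2 - s + 1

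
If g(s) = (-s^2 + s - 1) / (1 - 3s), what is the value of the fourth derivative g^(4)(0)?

Distribute the polynomial across the series and collect like powers.
From the series, [s^4] g = -63; multiply by 4! = 24 to get -1512.

-1512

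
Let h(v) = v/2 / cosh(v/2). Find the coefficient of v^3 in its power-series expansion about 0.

-1/16

Write the quotient as an unknown series and match coefficients against numerator = denominator · series.
h(0) = 0
h′(0) = 1/2
h′′(0) = 0
h′′′(0) = -3/8
So c_3 = h′′′(0)/3! = -1/16.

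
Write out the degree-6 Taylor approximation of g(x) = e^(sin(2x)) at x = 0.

Compose series: expand the inner function first, then feed it into the outer expansion.

-4*x^6/15 - 32*x^5/15 - 2*x^4 + 2*x^2 + 2*x + 1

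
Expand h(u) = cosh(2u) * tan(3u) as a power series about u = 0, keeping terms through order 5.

Take the Cauchy product of the two expansions.
h(0) = 0
h′(0) = 3
h′′(0) = 0
h′′′(0) = 90
h^(4)(0) = 0
h^(5)(0) = 6288
The Taylor polynomial is Σ h^(k)(0)/k! · u^k.

262*u^5/5 + 15*u^3 + 3*u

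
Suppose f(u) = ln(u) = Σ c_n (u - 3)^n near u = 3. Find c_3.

1/81

f(3) = ln(3)
f′(3) = 1/3
f′′(3) = -1/9
f′′′(3) = 2/27
Then c_k = f^(k)(3)/k! gives each Taylor coefficient.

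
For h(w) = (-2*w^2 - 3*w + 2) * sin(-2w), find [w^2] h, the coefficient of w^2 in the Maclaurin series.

6

Distribute the polynomial across the series and collect like powers.
[w^0] = 0;  [w^1] = -4;  [w^2] = 6.
So c_2 = h′′(0)/2! = 6.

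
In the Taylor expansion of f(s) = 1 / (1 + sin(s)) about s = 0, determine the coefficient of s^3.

Write 1/(1+u) = 1 - u + u^2 - u^3 + ... and substitute the series for u.
f(0) = 1
f′(0) = -1
f′′(0) = 2
f′′′(0) = -5
So c_3 = f′′′(0)/3! = -5/6.

-5/6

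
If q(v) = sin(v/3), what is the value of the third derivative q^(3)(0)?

-1/27

The coefficient of v^3 in the expansion is -1/162, so q′′′(0) = 3! * (-1/162) = -1/27.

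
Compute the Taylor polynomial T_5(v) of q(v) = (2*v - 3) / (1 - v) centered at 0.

Shift and add copies of the series according to the polynomial's terms.
q(0) = -3
q′(0) = -1
q′′(0) = -2
q′′′(0) = -6
q^(4)(0) = -24
q^(5)(0) = -120

-v^5 - v^4 - v^3 - v^2 - v - 3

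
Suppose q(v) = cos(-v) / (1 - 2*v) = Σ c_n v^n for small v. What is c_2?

7/2

Use 1/(1 - r) = Σ r^k on the denominator, then take the Cauchy product.
[v^0] = 1;  [v^1] = 2;  [v^2] = 7/2.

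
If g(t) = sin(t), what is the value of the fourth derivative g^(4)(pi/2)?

The coefficient of (t - pi/2)^4 in the expansion is 1/24, so g^(4)(pi/2) = 4! * (1/24) = 1.

1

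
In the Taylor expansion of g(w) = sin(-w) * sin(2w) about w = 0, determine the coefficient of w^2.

-2

Expand each factor separately, then convolve coefficients.
[w^0] = 0;  [w^1] = 0;  [w^2] = -2.
So c_2 = g′′(0)/2! = -2.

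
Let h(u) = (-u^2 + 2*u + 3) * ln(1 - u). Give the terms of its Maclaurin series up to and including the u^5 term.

-23*u^5/30 - 11*u^4/12 - u^3 - 7*u^2/2 - 3*u

Distribute the polynomial across the series and collect like powers.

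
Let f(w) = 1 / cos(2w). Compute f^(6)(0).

Divide the numerator series by the denominator series (power-series long division).
From the series, [w^6] f = 244/45; multiply by 6! = 720 to get 3904.

3904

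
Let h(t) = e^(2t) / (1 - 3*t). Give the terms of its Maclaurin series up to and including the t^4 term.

473*t^4/3 + 157*t^3/3 + 17*t^2 + 5*t + 1

Use 1/(1 - r) = Σ r^k on the denominator, then take the Cauchy product.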